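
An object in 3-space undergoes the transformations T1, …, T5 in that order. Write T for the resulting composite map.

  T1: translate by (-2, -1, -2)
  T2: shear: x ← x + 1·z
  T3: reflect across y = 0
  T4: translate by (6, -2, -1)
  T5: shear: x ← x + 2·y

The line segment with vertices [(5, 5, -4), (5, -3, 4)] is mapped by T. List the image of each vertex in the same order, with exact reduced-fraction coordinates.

T1 translate by (-2, -1, -2): (5, 5, -4) → (3, 4, -6); (5, -3, 4) → (3, -4, 2)
T2 shear: x ← x + 1·z: (3, 4, -6) → (-3, 4, -6); (3, -4, 2) → (5, -4, 2)
T3 reflect across y = 0: (-3, 4, -6) → (-3, -4, -6); (5, -4, 2) → (5, 4, 2)
T4 translate by (6, -2, -1): (-3, -4, -6) → (3, -6, -7); (5, 4, 2) → (11, 2, 1)
T5 shear: x ← x + 2·y: (3, -6, -7) → (-9, -6, -7); (11, 2, 1) → (15, 2, 1)

image vertices: (-9, -6, -7), (15, 2, 1)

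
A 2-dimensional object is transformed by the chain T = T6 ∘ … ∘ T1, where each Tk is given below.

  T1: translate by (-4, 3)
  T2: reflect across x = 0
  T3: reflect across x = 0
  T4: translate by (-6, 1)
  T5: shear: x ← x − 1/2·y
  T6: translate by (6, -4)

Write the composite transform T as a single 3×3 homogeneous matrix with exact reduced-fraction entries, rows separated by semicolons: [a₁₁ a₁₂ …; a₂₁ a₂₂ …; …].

T = [1 -1/2 -6; 0 1 0; 0 0 1]

T1 = [1 0 -4; 0 1 3; 0 0 1]
T2·T1 = [-1 0 4; 0 1 3; 0 0 1]
T3·…·T1 = [1 0 -4; 0 1 3; 0 0 1]
T4·…·T1 = [1 0 -10; 0 1 4; 0 0 1]
T5·…·T1 = [1 -1/2 -12; 0 1 4; 0 0 1]
T6·…·T1 = [1 -1/2 -6; 0 1 0; 0 0 1]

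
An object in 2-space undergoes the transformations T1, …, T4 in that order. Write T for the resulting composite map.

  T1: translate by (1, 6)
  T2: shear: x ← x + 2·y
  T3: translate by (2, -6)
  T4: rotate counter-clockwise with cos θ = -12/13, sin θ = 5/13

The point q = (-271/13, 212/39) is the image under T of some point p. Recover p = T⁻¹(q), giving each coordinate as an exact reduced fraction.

T1 = [1 0 1; 0 1 6; 0 0 1]
T2·T1 = [1 2 13; 0 1 6; 0 0 1]
T3·…·T1 = [1 2 15; 0 1 0; 0 0 1]
T4·…·T1 = [-12/13 -29/13 -180/13; 5/13 -2/13 75/13; 0 0 1]
det M = 1; M⁻¹ = [-2/13 29/13 -15; -5/13 -12/13 0; 0 0 1]
M⁻¹ · (-271/13, 212/39)ᵀ = (1/3, 3)ᵀ

p = (1/3, 3)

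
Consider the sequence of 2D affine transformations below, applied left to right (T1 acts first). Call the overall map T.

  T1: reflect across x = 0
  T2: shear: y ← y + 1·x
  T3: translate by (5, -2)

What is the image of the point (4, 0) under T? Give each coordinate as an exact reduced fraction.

T1 reflect across x = 0: (4, 0) → (-4, 0)
T2 shear: y ← y + 1·x: (-4, 0) → (-4, -4)
T3 translate by (5, -2): (-4, -4) → (1, -6)

T(p) = (1, -6)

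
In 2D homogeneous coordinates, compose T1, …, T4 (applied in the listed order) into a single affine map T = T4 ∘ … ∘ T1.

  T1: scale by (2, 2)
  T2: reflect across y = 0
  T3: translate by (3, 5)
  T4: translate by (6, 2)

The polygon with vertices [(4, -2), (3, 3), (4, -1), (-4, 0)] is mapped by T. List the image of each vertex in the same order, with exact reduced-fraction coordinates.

T1 scale by (2, 2): (4, -2) → (8, -4); (3, 3) → (6, 6); (4, -1) → (8, -2); (-4, 0) → (-8, 0)
T2 reflect across y = 0: (8, -4) → (8, 4); (6, 6) → (6, -6); (8, -2) → (8, 2); (-8, 0) → (-8, 0)
T3 translate by (3, 5): (8, 4) → (11, 9); (6, -6) → (9, -1); (8, 2) → (11, 7); (-8, 0) → (-5, 5)
T4 translate by (6, 2): (11, 9) → (17, 11); (9, -1) → (15, 1); (11, 7) → (17, 9); (-5, 5) → (1, 7)

image vertices: (17, 11), (15, 1), (17, 9), (1, 7)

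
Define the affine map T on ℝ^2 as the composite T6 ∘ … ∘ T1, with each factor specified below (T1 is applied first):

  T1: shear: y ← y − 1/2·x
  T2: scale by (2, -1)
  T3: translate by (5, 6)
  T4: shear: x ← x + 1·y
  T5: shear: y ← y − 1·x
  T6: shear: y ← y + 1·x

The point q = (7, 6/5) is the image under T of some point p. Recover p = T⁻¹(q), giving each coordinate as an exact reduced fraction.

p = (2/5, 5)

T1 = [1 0 0; -1/2 1 0; 0 0 1]
T2·T1 = [2 0 0; 1/2 -1 0; 0 0 1]
T3·…·T1 = [2 0 5; 1/2 -1 6; 0 0 1]
T4·…·T1 = [5/2 -1 11; 1/2 -1 6; 0 0 1]
T5·…·T1 = [5/2 -1 11; -2 0 -5; 0 0 1]
T6·…·T1 = [5/2 -1 11; 1/2 -1 6; 0 0 1]
det M = -2; M⁻¹ = [1/2 -1/2 -5/2; 1/4 -5/4 19/4; 0 0 1]
M⁻¹ · (7, 6/5)ᵀ = (2/5, 5)ᵀ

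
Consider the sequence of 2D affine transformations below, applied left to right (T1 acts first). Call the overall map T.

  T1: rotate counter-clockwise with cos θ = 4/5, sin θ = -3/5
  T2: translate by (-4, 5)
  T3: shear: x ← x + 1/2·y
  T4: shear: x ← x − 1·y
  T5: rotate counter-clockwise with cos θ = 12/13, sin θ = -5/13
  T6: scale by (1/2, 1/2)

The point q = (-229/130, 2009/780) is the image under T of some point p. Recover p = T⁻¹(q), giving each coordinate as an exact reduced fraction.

p = (4/3, -1)

T1 = [4/5 3/5 0; -3/5 4/5 0; 0 0 1]
T2·T1 = [4/5 3/5 -4; -3/5 4/5 5; 0 0 1]
T3·…·T1 = [1/2 1 -3/2; -3/5 4/5 5; 0 0 1]
T4·…·T1 = [11/10 1/5 -13/2; -3/5 4/5 5; 0 0 1]
T5·…·T1 = [51/65 32/65 -53/13; -127/130 43/65 185/26; 0 0 1]
T6·…·T1 = [51/130 16/65 -53/26; -127/260 43/130 185/52; 0 0 1]
det M = 1/4; M⁻¹ = [86/65 -64/65 31/5; 127/65 102/65 -8/5; 0 0 1]
M⁻¹ · (-229/130, 2009/780)ᵀ = (4/3, -1)ᵀ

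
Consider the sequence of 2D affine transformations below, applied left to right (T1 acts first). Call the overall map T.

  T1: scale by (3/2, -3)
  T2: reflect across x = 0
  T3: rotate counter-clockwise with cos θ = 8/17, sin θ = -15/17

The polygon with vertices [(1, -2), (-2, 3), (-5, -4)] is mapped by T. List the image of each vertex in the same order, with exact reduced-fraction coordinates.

T1 scale by (3/2, -3): (1, -2) → (3/2, 6); (-2, 3) → (-3, -9); (-5, -4) → (-15/2, 12)
T2 reflect across x = 0: (3/2, 6) → (-3/2, 6); (-3, -9) → (3, -9); (-15/2, 12) → (15/2, 12)
T3 rotate counter-clockwise with cos θ = 8/17, sin θ = -15/17: (-3/2, 6) → (78/17, 141/34); (3, -9) → (-111/17, -117/17); (15/2, 12) → (240/17, -33/34)

image vertices: (78/17, 141/34), (-111/17, -117/17), (240/17, -33/34)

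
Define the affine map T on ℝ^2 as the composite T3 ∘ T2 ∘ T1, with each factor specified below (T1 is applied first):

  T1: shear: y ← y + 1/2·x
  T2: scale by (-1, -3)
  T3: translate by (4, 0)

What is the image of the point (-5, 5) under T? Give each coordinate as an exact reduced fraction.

T(p) = (9, -15/2)

T1 shear: y ← y + 1/2·x: (-5, 5) → (-5, 5/2)
T2 scale by (-1, -3): (-5, 5/2) → (5, -15/2)
T3 translate by (4, 0): (5, -15/2) → (9, -15/2)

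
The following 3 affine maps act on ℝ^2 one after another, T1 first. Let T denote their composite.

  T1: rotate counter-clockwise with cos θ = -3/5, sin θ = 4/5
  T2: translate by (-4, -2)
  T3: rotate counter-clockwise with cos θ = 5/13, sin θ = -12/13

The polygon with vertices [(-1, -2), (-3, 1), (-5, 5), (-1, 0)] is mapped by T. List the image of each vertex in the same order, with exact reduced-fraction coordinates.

image vertices: (-141/65, 68/65), (-75/13, 11/13), (-133/13, 15/13), (-253/65, 134/65)

T1 rotate counter-clockwise with cos θ = -3/5, sin θ = 4/5: (-1, -2) → (11/5, 2/5); (-3, 1) → (1, -3); (-5, 5) → (-1, -7); (-1, 0) → (3/5, -4/5)
T2 translate by (-4, -2): (11/5, 2/5) → (-9/5, -8/5); (1, -3) → (-3, -5); (-1, -7) → (-5, -9); (3/5, -4/5) → (-17/5, -14/5)
T3 rotate counter-clockwise with cos θ = 5/13, sin θ = -12/13: (-9/5, -8/5) → (-141/65, 68/65); (-3, -5) → (-75/13, 11/13); (-5, -9) → (-133/13, 15/13); (-17/5, -14/5) → (-253/65, 134/65)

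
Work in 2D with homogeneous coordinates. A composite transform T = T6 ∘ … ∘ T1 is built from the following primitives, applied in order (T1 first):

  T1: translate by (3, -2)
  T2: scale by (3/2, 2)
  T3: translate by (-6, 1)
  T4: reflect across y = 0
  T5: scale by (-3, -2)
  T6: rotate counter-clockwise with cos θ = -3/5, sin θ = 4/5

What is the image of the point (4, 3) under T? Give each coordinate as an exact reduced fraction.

T1 translate by (3, -2): (4, 3) → (7, 1)
T2 scale by (3/2, 2): (7, 1) → (21/2, 2)
T3 translate by (-6, 1): (21/2, 2) → (9/2, 3)
T4 reflect across y = 0: (9/2, 3) → (9/2, -3)
T5 scale by (-3, -2): (9/2, -3) → (-27/2, 6)
T6 rotate counter-clockwise with cos θ = -3/5, sin θ = 4/5: (-27/2, 6) → (33/10, -72/5)

T(p) = (33/10, -72/5)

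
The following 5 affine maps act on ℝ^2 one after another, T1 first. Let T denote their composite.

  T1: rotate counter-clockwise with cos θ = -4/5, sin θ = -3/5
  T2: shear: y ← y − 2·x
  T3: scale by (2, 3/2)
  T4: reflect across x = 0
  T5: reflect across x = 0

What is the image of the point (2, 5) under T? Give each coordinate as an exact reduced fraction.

T1 rotate counter-clockwise with cos θ = -4/5, sin θ = -3/5: (2, 5) → (7/5, -26/5)
T2 shear: y ← y − 2·x: (7/5, -26/5) → (7/5, -8)
T3 scale by (2, 3/2): (7/5, -8) → (14/5, -12)
T4 reflect across x = 0: (14/5, -12) → (-14/5, -12)
T5 reflect across x = 0: (-14/5, -12) → (14/5, -12)

T(p) = (14/5, -12)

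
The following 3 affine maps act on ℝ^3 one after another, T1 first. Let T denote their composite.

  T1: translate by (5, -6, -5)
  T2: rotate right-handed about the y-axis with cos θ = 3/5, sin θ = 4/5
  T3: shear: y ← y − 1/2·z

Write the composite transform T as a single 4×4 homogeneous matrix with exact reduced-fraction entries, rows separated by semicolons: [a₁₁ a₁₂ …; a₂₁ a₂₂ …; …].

T1 = [1 0 0 5; 0 1 0 -6; 0 0 1 -5; 0 0 0 1]
T2·T1 = [3/5 0 4/5 -1; 0 1 0 -6; -4/5 0 3/5 -7; 0 0 0 1]
T3·…·T1 = [3/5 0 4/5 -1; 2/5 1 -3/10 -5/2; -4/5 0 3/5 -7; 0 0 0 1]

T = [3/5 0 4/5 -1; 2/5 1 -3/10 -5/2; -4/5 0 3/5 -7; 0 0 0 1]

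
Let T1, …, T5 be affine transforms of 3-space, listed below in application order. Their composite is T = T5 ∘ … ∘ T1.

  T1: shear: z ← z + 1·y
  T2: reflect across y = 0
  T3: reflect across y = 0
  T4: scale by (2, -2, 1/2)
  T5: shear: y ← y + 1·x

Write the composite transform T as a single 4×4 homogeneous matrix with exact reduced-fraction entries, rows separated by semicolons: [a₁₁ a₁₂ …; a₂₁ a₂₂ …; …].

T1 = [1 0 0 0; 0 1 0 0; 0 1 1 0; 0 0 0 1]
T2·T1 = [1 0 0 0; 0 -1 0 0; 0 1 1 0; 0 0 0 1]
T3·…·T1 = [1 0 0 0; 0 1 0 0; 0 1 1 0; 0 0 0 1]
T4·…·T1 = [2 0 0 0; 0 -2 0 0; 0 1/2 1/2 0; 0 0 0 1]
T5·…·T1 = [2 0 0 0; 2 -2 0 0; 0 1/2 1/2 0; 0 0 0 1]

T = [2 0 0 0; 2 -2 0 0; 0 1/2 1/2 0; 0 0 0 1]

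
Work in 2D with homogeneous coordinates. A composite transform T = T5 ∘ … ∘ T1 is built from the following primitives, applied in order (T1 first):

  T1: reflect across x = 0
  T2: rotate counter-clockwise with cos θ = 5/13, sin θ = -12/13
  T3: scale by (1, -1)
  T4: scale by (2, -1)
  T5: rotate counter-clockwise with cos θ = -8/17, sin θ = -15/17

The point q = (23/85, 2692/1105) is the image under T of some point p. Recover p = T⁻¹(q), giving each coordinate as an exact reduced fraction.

T1 = [-1 0 0; 0 1 0; 0 0 1]
T2·T1 = [-5/13 12/13 0; 12/13 5/13 0; 0 0 1]
T3·…·T1 = [-5/13 12/13 0; -12/13 -5/13 0; 0 0 1]
T4·…·T1 = [-10/13 24/13 0; 12/13 5/13 0; 0 0 1]
T5·…·T1 = [20/17 -9/17 0; 54/221 -400/221 0; 0 0 1]
det M = -2; M⁻¹ = [200/221 -9/34 0; 27/221 -10/17 0; 0 0 1]
M⁻¹ · (23/85, 2692/1105)ᵀ = (-2/5, -7/5)ᵀ

p = (-2/5, -7/5)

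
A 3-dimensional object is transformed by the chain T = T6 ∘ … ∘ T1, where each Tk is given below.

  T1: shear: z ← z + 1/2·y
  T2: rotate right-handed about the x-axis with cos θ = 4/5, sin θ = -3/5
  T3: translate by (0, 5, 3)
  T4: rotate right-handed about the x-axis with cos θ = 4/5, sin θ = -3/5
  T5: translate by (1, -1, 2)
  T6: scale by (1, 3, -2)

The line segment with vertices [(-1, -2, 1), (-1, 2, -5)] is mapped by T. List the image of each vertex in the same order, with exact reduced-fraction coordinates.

image vertices: (0, 318/25, -166/25), (0, 114/25, 82/25)

T1 shear: z ← z + 1/2·y: (-1, -2, 1) → (-1, -2, 0); (-1, 2, -5) → (-1, 2, -4)
T2 rotate right-handed about the x-axis with cos θ = 4/5, sin θ = -3/5: (-1, -2, 0) → (-1, -8/5, 6/5); (-1, 2, -4) → (-1, -4/5, -22/5)
T3 translate by (0, 5, 3): (-1, -8/5, 6/5) → (-1, 17/5, 21/5); (-1, -4/5, -22/5) → (-1, 21/5, -7/5)
T4 rotate right-handed about the x-axis with cos θ = 4/5, sin θ = -3/5: (-1, 17/5, 21/5) → (-1, 131/25, 33/25); (-1, 21/5, -7/5) → (-1, 63/25, -91/25)
T5 translate by (1, -1, 2): (-1, 131/25, 33/25) → (0, 106/25, 83/25); (-1, 63/25, -91/25) → (0, 38/25, -41/25)
T6 scale by (1, 3, -2): (0, 106/25, 83/25) → (0, 318/25, -166/25); (0, 38/25, -41/25) → (0, 114/25, 82/25)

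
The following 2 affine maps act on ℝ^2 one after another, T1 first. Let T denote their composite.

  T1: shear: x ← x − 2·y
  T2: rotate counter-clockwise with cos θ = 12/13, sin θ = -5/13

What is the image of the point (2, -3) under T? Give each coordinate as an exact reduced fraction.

T1 shear: x ← x − 2·y: (2, -3) → (8, -3)
T2 rotate counter-clockwise with cos θ = 12/13, sin θ = -5/13: (8, -3) → (81/13, -76/13)

T(p) = (81/13, -76/13)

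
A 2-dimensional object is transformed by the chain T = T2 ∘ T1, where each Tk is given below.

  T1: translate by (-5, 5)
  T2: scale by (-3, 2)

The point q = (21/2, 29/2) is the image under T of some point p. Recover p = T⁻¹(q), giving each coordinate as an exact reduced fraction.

T1 = [1 0 -5; 0 1 5; 0 0 1]
T2·T1 = [-3 0 15; 0 2 10; 0 0 1]
det M = -6; M⁻¹ = [-1/3 0 5; 0 1/2 -5; 0 0 1]
M⁻¹ · (21/2, 29/2)ᵀ = (3/2, 9/4)ᵀ

p = (3/2, 9/4)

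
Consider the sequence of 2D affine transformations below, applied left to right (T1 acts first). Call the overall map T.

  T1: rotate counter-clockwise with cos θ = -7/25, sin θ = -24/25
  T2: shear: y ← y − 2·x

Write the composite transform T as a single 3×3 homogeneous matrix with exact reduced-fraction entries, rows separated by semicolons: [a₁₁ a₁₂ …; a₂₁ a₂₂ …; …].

T1 = [-7/25 24/25 0; -24/25 -7/25 0; 0 0 1]
T2·T1 = [-7/25 24/25 0; -2/5 -11/5 0; 0 0 1]

T = [-7/25 24/25 0; -2/5 -11/5 0; 0 0 1]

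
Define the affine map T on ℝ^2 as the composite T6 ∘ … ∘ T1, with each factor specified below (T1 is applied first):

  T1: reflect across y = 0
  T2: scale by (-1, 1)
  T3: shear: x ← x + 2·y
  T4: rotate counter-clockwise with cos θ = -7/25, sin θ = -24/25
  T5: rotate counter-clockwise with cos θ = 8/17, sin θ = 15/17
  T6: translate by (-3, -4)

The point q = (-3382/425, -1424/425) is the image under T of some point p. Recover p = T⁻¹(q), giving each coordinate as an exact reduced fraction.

T1 = [1 0 0; 0 -1 0; 0 0 1]
T2·T1 = [-1 0 0; 0 -1 0; 0 0 1]
T3·…·T1 = [-1 -2 0; 0 -1 0; 0 0 1]
T4·…·T1 = [7/25 -2/5 0; 24/25 11/5 0; 0 0 1]
T5·…·T1 = [-304/425 -181/85 0; 297/425 58/85 0; 0 0 1]
T6·…·T1 = [-304/425 -181/85 -3; 297/425 58/85 -4; 0 0 1]
det M = 1; M⁻¹ = [58/85 181/85 898/85; -297/425 -304/425 -2107/425; 0 0 1]
M⁻¹ · (-3382/425, -1424/425)ᵀ = (-2, 3)ᵀ

p = (-2, 3)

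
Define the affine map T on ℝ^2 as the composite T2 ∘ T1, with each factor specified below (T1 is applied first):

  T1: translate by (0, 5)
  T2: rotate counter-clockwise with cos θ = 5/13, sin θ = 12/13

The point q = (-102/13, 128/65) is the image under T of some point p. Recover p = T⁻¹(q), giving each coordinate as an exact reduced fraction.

p = (-6/5, 3)

T1 = [1 0 0; 0 1 5; 0 0 1]
T2·T1 = [5/13 -12/13 -60/13; 12/13 5/13 25/13; 0 0 1]
det M = 1; M⁻¹ = [5/13 12/13 0; -12/13 5/13 -5; 0 0 1]
M⁻¹ · (-102/13, 128/65)ᵀ = (-6/5, 3)ᵀ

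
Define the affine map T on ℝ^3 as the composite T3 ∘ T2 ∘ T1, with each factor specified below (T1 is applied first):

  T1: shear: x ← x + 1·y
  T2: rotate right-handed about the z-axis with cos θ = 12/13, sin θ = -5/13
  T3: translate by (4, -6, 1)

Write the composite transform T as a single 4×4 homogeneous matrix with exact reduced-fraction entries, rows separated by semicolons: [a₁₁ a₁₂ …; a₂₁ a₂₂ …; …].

T1 = [1 1 0 0; 0 1 0 0; 0 0 1 0; 0 0 0 1]
T2·T1 = [12/13 17/13 0 0; -5/13 7/13 0 0; 0 0 1 0; 0 0 0 1]
T3·…·T1 = [12/13 17/13 0 4; -5/13 7/13 0 -6; 0 0 1 1; 0 0 0 1]

T = [12/13 17/13 0 4; -5/13 7/13 0 -6; 0 0 1 1; 0 0 0 1]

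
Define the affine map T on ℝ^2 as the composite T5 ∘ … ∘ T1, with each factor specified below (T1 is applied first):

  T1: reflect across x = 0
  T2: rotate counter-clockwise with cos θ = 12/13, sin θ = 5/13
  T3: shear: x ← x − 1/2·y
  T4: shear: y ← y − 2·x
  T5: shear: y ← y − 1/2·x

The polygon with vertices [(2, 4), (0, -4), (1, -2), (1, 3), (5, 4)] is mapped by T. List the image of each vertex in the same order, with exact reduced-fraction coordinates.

image vertices: (-63/13, 391/26), (44/13, -158/13), (25/26, -241/52), (-85/26, 549/52), (-183/26, 1007/52)

T1 reflect across x = 0: (2, 4) → (-2, 4); (0, -4) → (0, -4); (1, -2) → (-1, -2); (1, 3) → (-1, 3); (5, 4) → (-5, 4)
T2 rotate counter-clockwise with cos θ = 12/13, sin θ = 5/13: (-2, 4) → (-44/13, 38/13); (0, -4) → (20/13, -48/13); (-1, -2) → (-2/13, -29/13); (-1, 3) → (-27/13, 31/13); (-5, 4) → (-80/13, 23/13)
T3 shear: x ← x − 1/2·y: (-44/13, 38/13) → (-63/13, 38/13); (20/13, -48/13) → (44/13, -48/13); (-2/13, -29/13) → (25/26, -29/13); (-27/13, 31/13) → (-85/26, 31/13); (-80/13, 23/13) → (-183/26, 23/13)
T4 shear: y ← y − 2·x: (-63/13, 38/13) → (-63/13, 164/13); (44/13, -48/13) → (44/13, -136/13); (25/26, -29/13) → (25/26, -54/13); (-85/26, 31/13) → (-85/26, 116/13); (-183/26, 23/13) → (-183/26, 206/13)
T5 shear: y ← y − 1/2·x: (-63/13, 164/13) → (-63/13, 391/26); (44/13, -136/13) → (44/13, -158/13); (25/26, -54/13) → (25/26, -241/52); (-85/26, 116/13) → (-85/26, 549/52); (-183/26, 206/13) → (-183/26, 1007/52)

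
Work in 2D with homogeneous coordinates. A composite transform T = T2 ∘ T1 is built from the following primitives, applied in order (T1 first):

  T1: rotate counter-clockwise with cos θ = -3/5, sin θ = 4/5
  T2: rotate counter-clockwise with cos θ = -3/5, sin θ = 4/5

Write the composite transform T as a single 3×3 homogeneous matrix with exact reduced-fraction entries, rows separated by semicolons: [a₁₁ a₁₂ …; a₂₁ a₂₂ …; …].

T = [-7/25 24/25 0; -24/25 -7/25 0; 0 0 1]

T1 = [-3/5 -4/5 0; 4/5 -3/5 0; 0 0 1]
T2·T1 = [-7/25 24/25 0; -24/25 -7/25 0; 0 0 1]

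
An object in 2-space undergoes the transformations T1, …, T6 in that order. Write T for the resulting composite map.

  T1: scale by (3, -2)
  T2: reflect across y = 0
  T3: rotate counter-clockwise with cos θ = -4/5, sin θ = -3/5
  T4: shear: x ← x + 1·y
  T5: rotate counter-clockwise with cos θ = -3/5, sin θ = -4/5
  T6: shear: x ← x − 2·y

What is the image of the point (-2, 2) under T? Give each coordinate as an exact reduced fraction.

T(p) = (42/5, -158/25)

T1 scale by (3, -2): (-2, 2) → (-6, -4)
T2 reflect across y = 0: (-6, -4) → (-6, 4)
T3 rotate counter-clockwise with cos θ = -4/5, sin θ = -3/5: (-6, 4) → (36/5, 2/5)
T4 shear: x ← x + 1·y: (36/5, 2/5) → (38/5, 2/5)
T5 rotate counter-clockwise with cos θ = -3/5, sin θ = -4/5: (38/5, 2/5) → (-106/25, -158/25)
T6 shear: x ← x − 2·y: (-106/25, -158/25) → (42/5, -158/25)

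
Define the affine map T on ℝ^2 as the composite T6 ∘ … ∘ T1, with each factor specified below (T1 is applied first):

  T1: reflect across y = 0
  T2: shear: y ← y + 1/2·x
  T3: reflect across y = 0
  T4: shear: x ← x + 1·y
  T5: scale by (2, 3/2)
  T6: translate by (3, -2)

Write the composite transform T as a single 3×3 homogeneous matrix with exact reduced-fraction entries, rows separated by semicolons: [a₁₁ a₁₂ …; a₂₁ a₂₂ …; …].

T1 = [1 0 0; 0 -1 0; 0 0 1]
T2·T1 = [1 0 0; 1/2 -1 0; 0 0 1]
T3·…·T1 = [1 0 0; -1/2 1 0; 0 0 1]
T4·…·T1 = [1/2 1 0; -1/2 1 0; 0 0 1]
T5·…·T1 = [1 2 0; -3/4 3/2 0; 0 0 1]
T6·…·T1 = [1 2 3; -3/4 3/2 -2; 0 0 1]

T = [1 2 3; -3/4 3/2 -2; 0 0 1]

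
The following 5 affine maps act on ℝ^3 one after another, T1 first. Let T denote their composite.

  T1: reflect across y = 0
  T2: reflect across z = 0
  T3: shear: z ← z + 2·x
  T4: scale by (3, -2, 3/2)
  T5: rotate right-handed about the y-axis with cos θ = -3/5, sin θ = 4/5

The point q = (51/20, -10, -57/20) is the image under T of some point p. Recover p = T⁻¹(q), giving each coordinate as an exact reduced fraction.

p = (1/4, -5, -2)

T1 = [1 0 0 0; 0 -1 0 0; 0 0 1 0; 0 0 0 1]
T2·T1 = [1 0 0 0; 0 -1 0 0; 0 0 -1 0; 0 0 0 1]
T3·…·T1 = [1 0 0 0; 0 -1 0 0; 2 0 -1 0; 0 0 0 1]
T4·…·T1 = [3 0 0 0; 0 2 0 0; 3 0 -3/2 0; 0 0 0 1]
T5·…·T1 = [3/5 0 -6/5 0; 0 2 0 0; -21/5 0 9/10 0; 0 0 0 1]
det M = -9; M⁻¹ = [-1/5 0 -4/15 0; 0 1/2 0 0; -14/15 0 -2/15 0; 0 0 0 1]
M⁻¹ · (51/20, -10, -57/20)ᵀ = (1/4, -5, -2)ᵀ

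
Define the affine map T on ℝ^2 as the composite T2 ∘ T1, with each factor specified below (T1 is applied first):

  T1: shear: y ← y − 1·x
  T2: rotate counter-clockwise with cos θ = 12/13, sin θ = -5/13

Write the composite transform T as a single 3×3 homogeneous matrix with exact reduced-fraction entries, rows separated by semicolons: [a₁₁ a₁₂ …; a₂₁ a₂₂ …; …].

T1 = [1 0 0; -1 1 0; 0 0 1]
T2·T1 = [7/13 5/13 0; -17/13 12/13 0; 0 0 1]

T = [7/13 5/13 0; -17/13 12/13 0; 0 0 1]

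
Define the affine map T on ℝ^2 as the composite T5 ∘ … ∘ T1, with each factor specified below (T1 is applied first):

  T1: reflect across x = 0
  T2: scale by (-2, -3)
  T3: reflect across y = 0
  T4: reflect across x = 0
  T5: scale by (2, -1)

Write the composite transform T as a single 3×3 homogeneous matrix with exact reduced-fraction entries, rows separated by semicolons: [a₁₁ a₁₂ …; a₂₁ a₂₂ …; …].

T1 = [-1 0 0; 0 1 0; 0 0 1]
T2·T1 = [2 0 0; 0 -3 0; 0 0 1]
T3·…·T1 = [2 0 0; 0 3 0; 0 0 1]
T4·…·T1 = [-2 0 0; 0 3 0; 0 0 1]
T5·…·T1 = [-4 0 0; 0 -3 0; 0 0 1]

T = [-4 0 0; 0 -3 0; 0 0 1]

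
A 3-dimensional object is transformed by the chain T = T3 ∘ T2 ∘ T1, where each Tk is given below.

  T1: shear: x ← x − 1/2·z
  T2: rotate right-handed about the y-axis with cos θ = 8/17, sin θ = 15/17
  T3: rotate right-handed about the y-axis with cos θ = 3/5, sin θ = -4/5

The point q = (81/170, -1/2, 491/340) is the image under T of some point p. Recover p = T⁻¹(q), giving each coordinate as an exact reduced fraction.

T1 = [1 0 -1/2 0; 0 1 0 0; 0 0 1 0; 0 0 0 1]
T2·T1 = [8/17 0 11/17 0; 0 1 0 0; -15/17 0 31/34 0; 0 0 0 1]
T3·…·T1 = [84/85 0 -29/85 0; 0 1 0 0; -13/85 0 181/170 0; 0 0 0 1]
det M = 1; M⁻¹ = [181/170 0 29/85 0; 0 1 0 0; 13/85 0 84/85 0; 0 0 0 1]
M⁻¹ · (81/170, -1/2, 491/340)ᵀ = (1, -1/2, 3/2)ᵀ

p = (1, -1/2, 3/2)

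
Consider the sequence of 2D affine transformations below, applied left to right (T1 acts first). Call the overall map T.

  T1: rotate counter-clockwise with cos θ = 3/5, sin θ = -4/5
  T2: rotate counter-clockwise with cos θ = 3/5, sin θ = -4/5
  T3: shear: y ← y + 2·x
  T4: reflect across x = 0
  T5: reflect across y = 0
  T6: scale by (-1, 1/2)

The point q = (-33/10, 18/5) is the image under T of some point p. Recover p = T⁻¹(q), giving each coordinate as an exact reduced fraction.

T1 = [3/5 4/5 0; -4/5 3/5 0; 0 0 1]
T2·T1 = [-7/25 24/25 0; -24/25 -7/25 0; 0 0 1]
T3·…·T1 = [-7/25 24/25 0; -38/25 41/25 0; 0 0 1]
T4·…·T1 = [7/25 -24/25 0; -38/25 41/25 0; 0 0 1]
T5·…·T1 = [7/25 -24/25 0; 38/25 -41/25 0; 0 0 1]
T6·…·T1 = [-7/25 24/25 0; 19/25 -41/50 0; 0 0 1]
det M = -1/2; M⁻¹ = [41/25 48/25 0; 38/25 14/25 0; 0 0 1]
M⁻¹ · (-33/10, 18/5)ᵀ = (3/2, -3)ᵀ

p = (3/2, -3)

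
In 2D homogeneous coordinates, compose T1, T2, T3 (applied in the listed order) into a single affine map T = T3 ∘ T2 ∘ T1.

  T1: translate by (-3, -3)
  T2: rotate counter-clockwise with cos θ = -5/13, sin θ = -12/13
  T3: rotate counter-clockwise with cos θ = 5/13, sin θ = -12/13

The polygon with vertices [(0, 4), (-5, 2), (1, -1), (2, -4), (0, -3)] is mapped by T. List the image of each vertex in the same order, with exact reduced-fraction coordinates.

image vertices: (3, -1), (8, 1), (2, 4), (1, 7), (3, 6)

T1 translate by (-3, -3): (0, 4) → (-3, 1); (-5, 2) → (-8, -1); (1, -1) → (-2, -4); (2, -4) → (-1, -7); (0, -3) → (-3, -6)
T2 rotate counter-clockwise with cos θ = -5/13, sin θ = -12/13: (-3, 1) → (27/13, 31/13); (-8, -1) → (28/13, 101/13); (-2, -4) → (-38/13, 44/13); (-1, -7) → (-79/13, 47/13); (-3, -6) → (-57/13, 66/13)
T3 rotate counter-clockwise with cos θ = 5/13, sin θ = -12/13: (27/13, 31/13) → (3, -1); (28/13, 101/13) → (8, 1); (-38/13, 44/13) → (2, 4); (-79/13, 47/13) → (1, 7); (-57/13, 66/13) → (3, 6)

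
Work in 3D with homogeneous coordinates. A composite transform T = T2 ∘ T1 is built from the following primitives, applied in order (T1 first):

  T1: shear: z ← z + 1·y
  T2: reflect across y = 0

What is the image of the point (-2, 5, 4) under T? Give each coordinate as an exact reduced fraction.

T(p) = (-2, -5, 9)

T1 shear: z ← z + 1·y: (-2, 5, 4) → (-2, 5, 9)
T2 reflect across y = 0: (-2, 5, 9) → (-2, -5, 9)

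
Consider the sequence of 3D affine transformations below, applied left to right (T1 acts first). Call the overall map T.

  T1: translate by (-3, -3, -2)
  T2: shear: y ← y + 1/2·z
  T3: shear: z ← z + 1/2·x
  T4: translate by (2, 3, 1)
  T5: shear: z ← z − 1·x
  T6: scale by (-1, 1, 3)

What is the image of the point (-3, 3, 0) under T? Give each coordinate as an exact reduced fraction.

T1 translate by (-3, -3, -2): (-3, 3, 0) → (-6, 0, -2)
T2 shear: y ← y + 1/2·z: (-6, 0, -2) → (-6, -1, -2)
T3 shear: z ← z + 1/2·x: (-6, -1, -2) → (-6, -1, -5)
T4 translate by (2, 3, 1): (-6, -1, -5) → (-4, 2, -4)
T5 shear: z ← z − 1·x: (-4, 2, -4) → (-4, 2, 0)
T6 scale by (-1, 1, 3): (-4, 2, 0) → (4, 2, 0)

T(p) = (4, 2, 0)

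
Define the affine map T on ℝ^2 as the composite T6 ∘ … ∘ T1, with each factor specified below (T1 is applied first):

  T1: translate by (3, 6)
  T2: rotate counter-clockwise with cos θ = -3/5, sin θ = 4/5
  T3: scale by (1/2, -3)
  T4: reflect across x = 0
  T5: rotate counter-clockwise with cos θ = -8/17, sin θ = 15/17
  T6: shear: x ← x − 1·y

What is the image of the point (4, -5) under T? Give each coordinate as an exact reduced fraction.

T1 translate by (3, 6): (4, -5) → (7, 1)
T2 rotate counter-clockwise with cos θ = -3/5, sin θ = 4/5: (7, 1) → (-5, 5)
T3 scale by (1/2, -3): (-5, 5) → (-5/2, -15)
T4 reflect across x = 0: (-5/2, -15) → (5/2, -15)
T5 rotate counter-clockwise with cos θ = -8/17, sin θ = 15/17: (5/2, -15) → (205/17, 315/34)
T6 shear: x ← x − 1·y: (205/17, 315/34) → (95/34, 315/34)

T(p) = (95/34, 315/34)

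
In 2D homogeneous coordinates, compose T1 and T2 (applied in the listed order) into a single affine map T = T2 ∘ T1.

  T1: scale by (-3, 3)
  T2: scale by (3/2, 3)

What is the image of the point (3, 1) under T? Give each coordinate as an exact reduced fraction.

T(p) = (-27/2, 9)

T1 scale by (-3, 3): (3, 1) → (-9, 3)
T2 scale by (3/2, 3): (-9, 3) → (-27/2, 9)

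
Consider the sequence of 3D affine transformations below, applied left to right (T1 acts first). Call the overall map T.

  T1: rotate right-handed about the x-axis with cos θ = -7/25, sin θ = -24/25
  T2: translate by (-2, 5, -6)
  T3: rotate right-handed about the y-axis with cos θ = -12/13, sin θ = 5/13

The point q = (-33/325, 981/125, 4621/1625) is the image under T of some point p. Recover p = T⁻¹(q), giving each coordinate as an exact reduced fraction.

p = (1, -4, 9/5)

T1 = [1 0 0 0; 0 -7/25 24/25 0; 0 -24/25 -7/25 0; 0 0 0 1]
T2·T1 = [1 0 0 -2; 0 -7/25 24/25 5; 0 -24/25 -7/25 -6; 0 0 0 1]
T3·…·T1 = [-12/13 -24/65 -7/65 -6/13; 0 -7/25 24/25 5; -5/13 288/325 84/325 82/13; 0 0 0 1]
det M = 1; M⁻¹ = [-12/13 0 -5/13 2; -24/65 -7/25 288/325 -109/25; -7/65 24/25 84/325 -162/25; 0 0 0 1]
M⁻¹ · (-33/325, 981/125, 4621/1625)ᵀ = (1, -4, 9/5)ᵀ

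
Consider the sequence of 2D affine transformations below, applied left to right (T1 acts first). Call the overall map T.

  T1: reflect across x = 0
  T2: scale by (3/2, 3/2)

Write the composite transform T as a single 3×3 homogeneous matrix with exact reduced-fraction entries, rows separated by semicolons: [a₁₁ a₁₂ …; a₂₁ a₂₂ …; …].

T = [-3/2 0 0; 0 3/2 0; 0 0 1]

T1 = [-1 0 0; 0 1 0; 0 0 1]
T2·T1 = [-3/2 0 0; 0 3/2 0; 0 0 1]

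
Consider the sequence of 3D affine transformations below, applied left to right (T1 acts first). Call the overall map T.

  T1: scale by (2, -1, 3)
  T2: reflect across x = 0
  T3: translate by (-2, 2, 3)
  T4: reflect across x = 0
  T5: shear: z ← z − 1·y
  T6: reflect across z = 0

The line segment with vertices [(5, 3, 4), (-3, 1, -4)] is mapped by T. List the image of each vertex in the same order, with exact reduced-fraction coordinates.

image vertices: (12, -1, -16), (-4, 1, 10)

T1 scale by (2, -1, 3): (5, 3, 4) → (10, -3, 12); (-3, 1, -4) → (-6, -1, -12)
T2 reflect across x = 0: (10, -3, 12) → (-10, -3, 12); (-6, -1, -12) → (6, -1, -12)
T3 translate by (-2, 2, 3): (-10, -3, 12) → (-12, -1, 15); (6, -1, -12) → (4, 1, -9)
T4 reflect across x = 0: (-12, -1, 15) → (12, -1, 15); (4, 1, -9) → (-4, 1, -9)
T5 shear: z ← z − 1·y: (12, -1, 15) → (12, -1, 16); (-4, 1, -9) → (-4, 1, -10)
T6 reflect across z = 0: (12, -1, 16) → (12, -1, -16); (-4, 1, -10) → (-4, 1, 10)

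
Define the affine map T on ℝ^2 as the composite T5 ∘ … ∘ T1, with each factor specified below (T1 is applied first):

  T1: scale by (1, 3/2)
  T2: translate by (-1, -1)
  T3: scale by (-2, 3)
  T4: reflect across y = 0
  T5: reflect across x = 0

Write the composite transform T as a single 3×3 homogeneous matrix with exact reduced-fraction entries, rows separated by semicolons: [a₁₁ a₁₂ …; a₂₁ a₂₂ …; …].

T1 = [1 0 0; 0 3/2 0; 0 0 1]
T2·T1 = [1 0 -1; 0 3/2 -1; 0 0 1]
T3·…·T1 = [-2 0 2; 0 9/2 -3; 0 0 1]
T4·…·T1 = [-2 0 2; 0 -9/2 3; 0 0 1]
T5·…·T1 = [2 0 -2; 0 -9/2 3; 0 0 1]

T = [2 0 -2; 0 -9/2 3; 0 0 1]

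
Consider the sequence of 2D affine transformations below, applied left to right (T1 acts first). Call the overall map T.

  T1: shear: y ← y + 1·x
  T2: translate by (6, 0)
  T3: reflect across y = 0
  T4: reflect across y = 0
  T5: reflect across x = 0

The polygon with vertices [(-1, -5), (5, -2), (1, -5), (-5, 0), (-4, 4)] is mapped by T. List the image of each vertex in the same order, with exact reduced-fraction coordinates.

image vertices: (-5, -6), (-11, 3), (-7, -4), (-1, -5), (-2, 0)

T1 shear: y ← y + 1·x: (-1, -5) → (-1, -6); (5, -2) → (5, 3); (1, -5) → (1, -4); (-5, 0) → (-5, -5); (-4, 4) → (-4, 0)
T2 translate by (6, 0): (-1, -6) → (5, -6); (5, 3) → (11, 3); (1, -4) → (7, -4); (-5, -5) → (1, -5); (-4, 0) → (2, 0)
T3 reflect across y = 0: (5, -6) → (5, 6); (11, 3) → (11, -3); (7, -4) → (7, 4); (1, -5) → (1, 5); (2, 0) → (2, 0)
T4 reflect across y = 0: (5, 6) → (5, -6); (11, -3) → (11, 3); (7, 4) → (7, -4); (1, 5) → (1, -5); (2, 0) → (2, 0)
T5 reflect across x = 0: (5, -6) → (-5, -6); (11, 3) → (-11, 3); (7, -4) → (-7, -4); (1, -5) → (-1, -5); (2, 0) → (-2, 0)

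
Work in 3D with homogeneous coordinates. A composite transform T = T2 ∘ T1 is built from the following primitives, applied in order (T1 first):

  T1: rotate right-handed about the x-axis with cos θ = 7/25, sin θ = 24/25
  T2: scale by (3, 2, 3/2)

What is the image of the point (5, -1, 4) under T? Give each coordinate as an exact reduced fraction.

T1 rotate right-handed about the x-axis with cos θ = 7/25, sin θ = 24/25: (5, -1, 4) → (5, -103/25, 4/25)
T2 scale by (3, 2, 3/2): (5, -103/25, 4/25) → (15, -206/25, 6/25)

T(p) = (15, -206/25, 6/25)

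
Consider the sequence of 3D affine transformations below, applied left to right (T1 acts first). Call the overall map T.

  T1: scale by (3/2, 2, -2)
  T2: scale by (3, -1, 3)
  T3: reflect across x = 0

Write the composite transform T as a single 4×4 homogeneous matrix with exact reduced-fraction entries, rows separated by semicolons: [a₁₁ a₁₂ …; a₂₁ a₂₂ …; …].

T1 = [3/2 0 0 0; 0 2 0 0; 0 0 -2 0; 0 0 0 1]
T2·T1 = [9/2 0 0 0; 0 -2 0 0; 0 0 -6 0; 0 0 0 1]
T3·…·T1 = [-9/2 0 0 0; 0 -2 0 0; 0 0 -6 0; 0 0 0 1]

T = [-9/2 0 0 0; 0 -2 0 0; 0 0 -6 0; 0 0 0 1]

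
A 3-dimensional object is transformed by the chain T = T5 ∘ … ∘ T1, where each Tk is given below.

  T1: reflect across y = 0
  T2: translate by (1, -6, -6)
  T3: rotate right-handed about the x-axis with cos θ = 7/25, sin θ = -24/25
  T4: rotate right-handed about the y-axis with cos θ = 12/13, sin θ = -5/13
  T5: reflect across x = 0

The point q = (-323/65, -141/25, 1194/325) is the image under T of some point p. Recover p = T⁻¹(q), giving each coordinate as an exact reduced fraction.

T1 = [1 0 0 0; 0 -1 0 0; 0 0 1 0; 0 0 0 1]
T2·T1 = [1 0 0 1; 0 -1 0 -6; 0 0 1 -6; 0 0 0 1]
T3·…·T1 = [1 0 0 1; 0 -7/25 24/25 -186/25; 0 24/25 7/25 102/25; 0 0 0 1]
T4·…·T1 = [12/13 -24/65 -7/65 -42/65; 0 -7/25 24/25 -186/25; 5/13 288/325 84/325 1349/325; 0 0 0 1]
T5·…·T1 = [-12/13 24/65 7/65 42/65; 0 -7/25 24/25 -186/25; 5/13 288/325 84/325 1349/325; 0 0 0 1]
det M = 1; M⁻¹ = [-12/13 0 5/13 -1; 24/65 -7/25 288/325 -6; 7/65 24/25 84/325 6; 0 0 0 1]
M⁻¹ · (-323/65, -141/25, 1194/325)ᵀ = (5, -3, 1)ᵀ

p = (5, -3, 1)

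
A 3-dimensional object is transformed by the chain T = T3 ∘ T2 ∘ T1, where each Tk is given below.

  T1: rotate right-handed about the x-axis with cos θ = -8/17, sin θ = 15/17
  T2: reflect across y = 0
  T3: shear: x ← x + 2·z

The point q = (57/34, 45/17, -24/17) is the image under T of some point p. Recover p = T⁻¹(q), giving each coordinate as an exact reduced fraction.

T1 = [1 0 0 0; 0 -8/17 -15/17 0; 0 15/17 -8/17 0; 0 0 0 1]
T2·T1 = [1 0 0 0; 0 8/17 15/17 0; 0 15/17 -8/17 0; 0 0 0 1]
T3·…·T1 = [1 30/17 -16/17 0; 0 8/17 15/17 0; 0 15/17 -8/17 0; 0 0 0 1]
det M = -1; M⁻¹ = [1 0 -2 0; 0 8/17 15/17 0; 0 15/17 -8/17 0; 0 0 0 1]
M⁻¹ · (57/34, 45/17, -24/17)ᵀ = (9/2, 0, 3)ᵀ

p = (9/2, 0, 3)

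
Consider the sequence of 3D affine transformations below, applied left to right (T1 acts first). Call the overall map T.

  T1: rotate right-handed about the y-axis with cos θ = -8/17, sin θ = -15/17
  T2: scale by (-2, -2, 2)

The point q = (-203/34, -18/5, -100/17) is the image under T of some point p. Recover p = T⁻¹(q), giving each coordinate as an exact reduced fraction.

T1 = [-8/17 0 -15/17 0; 0 1 0 0; 15/17 0 -8/17 0; 0 0 0 1]
T2·T1 = [16/17 0 30/17 0; 0 -2 0 0; 30/17 0 -16/17 0; 0 0 0 1]
det M = 8; M⁻¹ = [4/17 0 15/34 0; 0 -1/2 0 0; 15/34 0 -4/17 0; 0 0 0 1]
M⁻¹ · (-203/34, -18/5, -100/17)ᵀ = (-4, 9/5, -5/4)ᵀ

p = (-4, 9/5, -5/4)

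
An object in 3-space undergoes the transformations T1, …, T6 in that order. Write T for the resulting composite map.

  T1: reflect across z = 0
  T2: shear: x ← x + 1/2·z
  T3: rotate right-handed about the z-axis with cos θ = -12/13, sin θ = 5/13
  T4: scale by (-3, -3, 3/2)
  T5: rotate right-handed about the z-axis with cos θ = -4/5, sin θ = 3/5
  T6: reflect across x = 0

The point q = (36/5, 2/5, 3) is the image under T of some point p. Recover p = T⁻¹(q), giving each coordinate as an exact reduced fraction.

T1 = [1 0 0 0; 0 1 0 0; 0 0 -1 0; 0 0 0 1]
T2·T1 = [1 0 -1/2 0; 0 1 0 0; 0 0 -1 0; 0 0 0 1]
T3·…·T1 = [-12/13 -5/13 6/13 0; 5/13 -12/13 -5/26 0; 0 0 -1 0; 0 0 0 1]
T4·…·T1 = [36/13 15/13 -18/13 0; -15/13 36/13 15/26 0; 0 0 -3/2 0; 0 0 0 1]
T5·…·T1 = [-99/65 -168/65 99/130 0; 168/65 -99/65 -84/65 0; 0 0 -3/2 0; 0 0 0 1]
T6·…·T1 = [99/65 168/65 -99/130 0; 168/65 -99/65 -84/65 0; 0 0 -3/2 0; 0 0 0 1]
det M = 27/2; M⁻¹ = [11/65 56/195 -1/3 0; 56/195 -11/65 0 0; 0 0 -2/3 0; 0 0 0 1]
M⁻¹ · (36/5, 2/5, 3)ᵀ = (1/3, 2, -2)ᵀ

p = (1/3, 2, -2)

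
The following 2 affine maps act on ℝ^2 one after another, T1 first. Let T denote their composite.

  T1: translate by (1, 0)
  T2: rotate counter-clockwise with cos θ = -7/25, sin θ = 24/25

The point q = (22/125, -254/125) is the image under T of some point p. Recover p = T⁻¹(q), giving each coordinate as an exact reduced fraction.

p = (-3, 2/5)

T1 = [1 0 1; 0 1 0; 0 0 1]
T2·T1 = [-7/25 -24/25 -7/25; 24/25 -7/25 24/25; 0 0 1]
det M = 1; M⁻¹ = [-7/25 24/25 -1; -24/25 -7/25 0; 0 0 1]
M⁻¹ · (22/125, -254/125)ᵀ = (-3, 2/5)ᵀ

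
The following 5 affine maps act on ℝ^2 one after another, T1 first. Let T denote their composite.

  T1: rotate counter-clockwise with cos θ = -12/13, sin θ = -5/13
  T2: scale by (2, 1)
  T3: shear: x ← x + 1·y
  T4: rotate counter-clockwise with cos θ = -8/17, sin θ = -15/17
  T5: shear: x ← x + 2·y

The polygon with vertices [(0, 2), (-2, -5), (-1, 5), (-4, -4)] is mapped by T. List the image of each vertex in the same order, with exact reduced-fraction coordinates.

T1 rotate counter-clockwise with cos θ = -12/13, sin θ = -5/13: (0, 2) → (10/13, -24/13); (-2, -5) → (-1/13, 70/13); (-1, 5) → (37/13, -55/13); (-4, -4) → (28/13, 68/13)
T2 scale by (2, 1): (10/13, -24/13) → (20/13, -24/13); (-1/13, 70/13) → (-2/13, 70/13); (37/13, -55/13) → (74/13, -55/13); (28/13, 68/13) → (56/13, 68/13)
T3 shear: x ← x + 1·y: (20/13, -24/13) → (-4/13, -24/13); (-2/13, 70/13) → (68/13, 70/13); (74/13, -55/13) → (19/13, -55/13); (56/13, 68/13) → (124/13, 68/13)
T4 rotate counter-clockwise with cos θ = -8/17, sin θ = -15/17: (-4/13, -24/13) → (-328/221, 252/221); (68/13, 70/13) → (506/221, -1580/221); (19/13, -55/13) → (-977/221, 155/221); (124/13, 68/13) → (28/221, -2404/221)
T5 shear: x ← x + 2·y: (-328/221, 252/221) → (176/221, 252/221); (506/221, -1580/221) → (-2654/221, -1580/221); (-977/221, 155/221) → (-667/221, 155/221); (28/221, -2404/221) → (-4780/221, -2404/221)

image vertices: (176/221, 252/221), (-2654/221, -1580/221), (-667/221, 155/221), (-4780/221, -2404/221)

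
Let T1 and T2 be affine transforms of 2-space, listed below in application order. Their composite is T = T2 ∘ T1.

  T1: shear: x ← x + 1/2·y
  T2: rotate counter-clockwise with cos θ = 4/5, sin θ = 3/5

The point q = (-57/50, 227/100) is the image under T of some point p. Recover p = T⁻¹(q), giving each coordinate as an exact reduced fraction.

p = (-4/5, 5/2)

T1 = [1 1/2 0; 0 1 0; 0 0 1]
T2·T1 = [4/5 -1/5 0; 3/5 11/10 0; 0 0 1]
det M = 1; M⁻¹ = [11/10 1/5 0; -3/5 4/5 0; 0 0 1]
M⁻¹ · (-57/50, 227/100)ᵀ = (-4/5, 5/2)ᵀ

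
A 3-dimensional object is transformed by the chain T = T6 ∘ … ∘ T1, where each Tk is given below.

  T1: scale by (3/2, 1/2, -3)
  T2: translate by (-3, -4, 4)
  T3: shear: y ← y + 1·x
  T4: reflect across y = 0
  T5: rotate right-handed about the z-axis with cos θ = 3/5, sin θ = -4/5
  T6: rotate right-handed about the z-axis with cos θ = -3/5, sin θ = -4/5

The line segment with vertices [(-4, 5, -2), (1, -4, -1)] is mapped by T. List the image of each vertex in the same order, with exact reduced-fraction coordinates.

image vertices: (9, -21/2, 10), (3/2, -15/2, 7)

T1 scale by (3/2, 1/2, -3): (-4, 5, -2) → (-6, 5/2, 6); (1, -4, -1) → (3/2, -2, 3)
T2 translate by (-3, -4, 4): (-6, 5/2, 6) → (-9, -3/2, 10); (3/2, -2, 3) → (-3/2, -6, 7)
T3 shear: y ← y + 1·x: (-9, -3/2, 10) → (-9, -21/2, 10); (-3/2, -6, 7) → (-3/2, -15/2, 7)
T4 reflect across y = 0: (-9, -21/2, 10) → (-9, 21/2, 10); (-3/2, -15/2, 7) → (-3/2, 15/2, 7)
T5 rotate right-handed about the z-axis with cos θ = 3/5, sin θ = -4/5: (-9, 21/2, 10) → (3, 27/2, 10); (-3/2, 15/2, 7) → (51/10, 57/10, 7)
T6 rotate right-handed about the z-axis with cos θ = -3/5, sin θ = -4/5: (3, 27/2, 10) → (9, -21/2, 10); (51/10, 57/10, 7) → (3/2, -15/2, 7)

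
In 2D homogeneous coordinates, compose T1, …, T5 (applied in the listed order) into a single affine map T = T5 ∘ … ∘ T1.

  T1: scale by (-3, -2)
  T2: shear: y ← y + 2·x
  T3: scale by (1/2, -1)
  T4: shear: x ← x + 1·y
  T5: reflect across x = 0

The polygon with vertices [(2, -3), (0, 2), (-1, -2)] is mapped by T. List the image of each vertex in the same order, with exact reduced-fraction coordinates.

T1 scale by (-3, -2): (2, -3) → (-6, 6); (0, 2) → (0, -4); (-1, -2) → (3, 4)
T2 shear: y ← y + 2·x: (-6, 6) → (-6, -6); (0, -4) → (0, -4); (3, 4) → (3, 10)
T3 scale by (1/2, -1): (-6, -6) → (-3, 6); (0, -4) → (0, 4); (3, 10) → (3/2, -10)
T4 shear: x ← x + 1·y: (-3, 6) → (3, 6); (0, 4) → (4, 4); (3/2, -10) → (-17/2, -10)
T5 reflect across x = 0: (3, 6) → (-3, 6); (4, 4) → (-4, 4); (-17/2, -10) → (17/2, -10)

image vertices: (-3, 6), (-4, 4), (17/2, -10)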